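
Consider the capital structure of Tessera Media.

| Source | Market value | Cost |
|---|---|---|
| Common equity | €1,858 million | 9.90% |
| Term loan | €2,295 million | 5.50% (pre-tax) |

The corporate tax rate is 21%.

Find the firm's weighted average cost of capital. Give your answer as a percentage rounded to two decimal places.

Total capital V = 1858 + 2295 = 4153.
Equity: weight = 1858/4153 = 0.4474; cost = 9.9%.
Term loan: weight = 2295/4153 = 0.5526; after-tax cost = 5.5% × (1 − 21%) = 4.3450%.
WACC = 0.4474 × 9.9000% + 0.5526 × 4.3450% = 6.8302%.

6.83%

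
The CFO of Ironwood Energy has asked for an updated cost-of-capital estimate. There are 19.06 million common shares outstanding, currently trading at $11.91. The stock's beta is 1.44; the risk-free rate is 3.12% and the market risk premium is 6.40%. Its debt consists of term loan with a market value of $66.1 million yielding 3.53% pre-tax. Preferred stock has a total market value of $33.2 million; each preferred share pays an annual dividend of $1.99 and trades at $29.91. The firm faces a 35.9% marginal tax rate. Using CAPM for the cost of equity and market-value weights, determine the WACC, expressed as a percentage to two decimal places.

Cost of equity via CAPM: Re = 3.12% + 1.44 × 6.4% = 12.3360%.
Cost of preferred: Rp = 1.99 / 29.91 = 6.6533%.
Market value of equity E = 11.91 × 19.06m = 227.0046m.
Total capital V = 227.0046 + 33.2 + 66.1 = 326.3046.
Equity: weight = 227.0046/326.3046 = 0.6957; cost = 12.336%.
Preferred: weight = 33.2/326.3046 = 0.1017; cost = 6.6533%.
Term loan: weight = 66.1/326.3046 = 0.2026; after-tax cost = 3.53% × (1 − 35.9%) = 2.2627%.
WACC = 0.6957 × 12.3360% + 0.1017 × 6.6533% + 0.2026 × 2.2627% = 9.7173%.

9.72%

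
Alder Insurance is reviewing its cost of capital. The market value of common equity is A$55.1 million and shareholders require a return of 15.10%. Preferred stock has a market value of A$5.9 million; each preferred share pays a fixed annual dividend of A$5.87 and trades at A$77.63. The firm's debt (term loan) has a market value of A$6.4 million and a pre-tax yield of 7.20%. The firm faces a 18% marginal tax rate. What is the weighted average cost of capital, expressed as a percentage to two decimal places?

13.57%

Cost of preferred: Rp = 5.87 / 77.63 = 7.5615%.
Total capital V = 55.1 + 5.9 + 6.4 = 67.4.
Equity: weight = 55.1/67.4 = 0.8175; cost = 15.1%.
Preferred: weight = 5.9/67.4 = 0.0875; cost = 7.5615%.
Term loan: weight = 6.4/67.4 = 0.0950; after-tax cost = 7.2% × (1 − 18%) = 5.9040%.
WACC = 0.8175 × 15.1000% + 0.0875 × 7.5615% + 0.0950 × 5.9040% = 13.5669%.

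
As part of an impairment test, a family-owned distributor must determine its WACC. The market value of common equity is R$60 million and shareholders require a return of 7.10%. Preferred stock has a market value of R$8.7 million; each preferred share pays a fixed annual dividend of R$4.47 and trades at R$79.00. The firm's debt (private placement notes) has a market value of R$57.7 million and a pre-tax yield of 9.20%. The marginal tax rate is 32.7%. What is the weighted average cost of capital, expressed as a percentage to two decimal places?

6.59%

Cost of preferred: Rp = 4.47 / 79.0 = 5.6582%.
Total capital V = 60 + 8.7 + 57.7 = 126.4.
Equity: weight = 60/126.4 = 0.4747; cost = 7.1%.
Preferred: weight = 8.7/126.4 = 0.0688; cost = 5.6582%.
Private placement notes: weight = 57.7/126.4 = 0.4565; after-tax cost = 9.2% × (1 − 32.7%) = 6.1916%.
WACC = 0.4747 × 7.1000% + 0.0688 × 5.6582% + 0.4565 × 6.1916% = 6.5861%.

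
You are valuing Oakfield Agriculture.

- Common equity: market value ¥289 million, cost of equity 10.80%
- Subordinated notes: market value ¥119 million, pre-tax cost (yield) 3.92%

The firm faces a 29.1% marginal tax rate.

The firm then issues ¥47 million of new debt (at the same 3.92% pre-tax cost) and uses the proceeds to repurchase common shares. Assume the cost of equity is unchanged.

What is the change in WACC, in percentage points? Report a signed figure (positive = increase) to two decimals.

Current WACC:
Total capital V = 289 + 119 = 408.
Equity: weight = 289/408 = 0.7083; cost = 10.8%.
Subordinated notes: weight = 119/408 = 0.2917; after-tax cost = 3.92% × (1 − 29.1%) = 2.7793%.
WACC = 0.7083 × 10.8000% + 0.2917 × 2.7793% = 8.4606%.
After the change:
Total capital V = 242 + 166 = 408.
Equity: weight = 242/408 = 0.5931; cost = 10.8%.
Subordinated notes: weight = 166/408 = 0.4069; after-tax cost = 3.92% × (1 − 29.1%) = 2.7793%.
WACC = 0.5931 × 10.8000% + 0.4069 × 2.7793% = 7.5367%.
Change in WACC = 7.5367% − 8.4606% = -0.9240 pp.

-0.92 pp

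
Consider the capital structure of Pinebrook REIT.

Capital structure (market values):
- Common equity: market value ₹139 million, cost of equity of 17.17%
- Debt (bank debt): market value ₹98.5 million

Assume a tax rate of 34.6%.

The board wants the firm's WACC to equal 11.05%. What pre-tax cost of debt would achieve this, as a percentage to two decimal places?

3.69%

Total capital V = 139 + 98.5 = 237.5.
Equity weight = 139/237.5 = 0.5853.
Bank debt weight = 98.5/237.5 = 0.4147.
Equity contribution = 0.5853 × 17.17% = 10.0490%.
Remaining for debt = 11.05% − 10.0490% = 1.0010%.
Rd × (1 − 34.6%) × 0.4147 = 1.0010%  ⇒  Rd = 3.6906%.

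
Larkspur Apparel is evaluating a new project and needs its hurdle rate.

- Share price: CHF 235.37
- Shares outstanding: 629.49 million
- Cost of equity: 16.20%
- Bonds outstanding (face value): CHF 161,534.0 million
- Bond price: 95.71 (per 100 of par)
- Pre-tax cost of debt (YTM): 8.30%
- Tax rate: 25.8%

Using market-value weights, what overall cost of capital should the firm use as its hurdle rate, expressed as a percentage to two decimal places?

11.07%

Market value of equity E = 235.37 × 629.49m = 148163.0613m. Market value of debt D = 161534m × 95.71/100 = 154604.1914m.
Total capital V = 148163.0613 + 154604.1914 = 302767.2527.
Equity: weight = 148163.0613/302767.2527 = 0.4894; cost = 16.2%.
Bonds outstanding: weight = 154604.1914/302767.2527 = 0.5106; after-tax cost = 8.3% × (1 − 25.8%) = 6.1586%.
WACC = 0.4894 × 16.2000% + 0.5106 × 6.1586% = 11.0725%.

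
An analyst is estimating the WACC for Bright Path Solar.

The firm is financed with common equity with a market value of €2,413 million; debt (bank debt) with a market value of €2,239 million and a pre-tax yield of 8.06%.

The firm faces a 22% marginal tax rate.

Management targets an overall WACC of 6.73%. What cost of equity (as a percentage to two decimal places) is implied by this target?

7.14%

Total capital V = 2413 + 2239 = 4652.
Equity weight = 2413/4652 = 0.5187.
Bank debt weight = 2239/4652 = 0.4813.
Debt contribution = 0.4813 × 8.06% × (1 − 22%) = 3.0258%.
Required equity contribution = 6.73% − 3.0258% = 3.7042%.
Re = 3.7042% / 0.5187 = 7.1412%.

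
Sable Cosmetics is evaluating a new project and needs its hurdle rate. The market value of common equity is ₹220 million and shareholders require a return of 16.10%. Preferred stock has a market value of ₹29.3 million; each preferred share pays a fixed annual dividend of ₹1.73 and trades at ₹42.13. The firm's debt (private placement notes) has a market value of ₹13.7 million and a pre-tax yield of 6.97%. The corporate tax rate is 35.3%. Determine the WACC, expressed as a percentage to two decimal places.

Cost of preferred: Rp = 1.73 / 42.13 = 4.1063%.
Total capital V = 220 + 29.3 + 13.7 = 263.
Equity: weight = 220/263 = 0.8365; cost = 16.1%.
Preferred: weight = 29.3/263 = 0.1114; cost = 4.1063%.
Private placement notes: weight = 13.7/263 = 0.0521; after-tax cost = 6.97% × (1 − 35.3%) = 4.5096%.
WACC = 0.8365 × 16.1000% + 0.1114 × 4.1063% + 0.0521 × 4.5096% = 14.1601%.

14.16%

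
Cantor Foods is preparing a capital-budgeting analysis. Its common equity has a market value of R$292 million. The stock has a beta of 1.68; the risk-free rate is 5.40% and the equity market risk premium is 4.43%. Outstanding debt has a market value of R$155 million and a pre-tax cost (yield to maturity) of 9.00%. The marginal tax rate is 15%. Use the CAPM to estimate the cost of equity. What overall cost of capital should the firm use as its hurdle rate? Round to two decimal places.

Cost of equity via CAPM: Re = 5.4% + 1.68 × 4.43% = 12.8424%.
Total capital V = 292 + 155 = 447.
Equity: weight = 292/447 = 0.6532; cost = 12.8424%.
Debt: weight = 155/447 = 0.3468; after-tax cost = 9% × (1 − 15%) = 7.6500%.
WACC = 0.6532 × 12.8424% + 0.3468 × 7.6500% = 11.0419%.

11.04%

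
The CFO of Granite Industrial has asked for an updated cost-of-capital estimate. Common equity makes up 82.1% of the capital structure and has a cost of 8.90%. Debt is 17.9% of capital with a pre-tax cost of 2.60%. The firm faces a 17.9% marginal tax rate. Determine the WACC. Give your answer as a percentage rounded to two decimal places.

After-tax cost of debt = 2.6% × (1 − 17.9%) = 2.1346%.
WACC = 0.821 × 8.9000% + 0.179 × 2.1346% = 7.6890%.

7.69%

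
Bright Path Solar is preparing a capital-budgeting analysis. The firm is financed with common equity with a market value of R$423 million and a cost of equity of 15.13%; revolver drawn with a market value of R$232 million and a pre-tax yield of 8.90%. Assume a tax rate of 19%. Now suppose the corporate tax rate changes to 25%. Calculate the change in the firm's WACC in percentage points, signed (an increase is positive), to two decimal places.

-0.19 pp

Current WACC:
Total capital V = 423 + 232 = 655.
Equity: weight = 423/655 = 0.6458; cost = 15.13%.
Revolver drawn: weight = 232/655 = 0.3542; after-tax cost = 8.9% × (1 − 19%) = 7.2090%.
WACC = 0.6458 × 15.1300% + 0.3542 × 7.2090% = 12.3244%.
After the change:
Total capital V = 423 + 232 = 655.
Equity: weight = 423/655 = 0.6458; cost = 15.13%.
Revolver drawn: weight = 232/655 = 0.3542; after-tax cost = 8.9% × (1 − 25%) = 6.6750%.
WACC = 0.6458 × 15.1300% + 0.3542 × 6.6750% = 12.1353%.
Change in WACC = 12.1353% − 12.3244% = -0.1891 pp.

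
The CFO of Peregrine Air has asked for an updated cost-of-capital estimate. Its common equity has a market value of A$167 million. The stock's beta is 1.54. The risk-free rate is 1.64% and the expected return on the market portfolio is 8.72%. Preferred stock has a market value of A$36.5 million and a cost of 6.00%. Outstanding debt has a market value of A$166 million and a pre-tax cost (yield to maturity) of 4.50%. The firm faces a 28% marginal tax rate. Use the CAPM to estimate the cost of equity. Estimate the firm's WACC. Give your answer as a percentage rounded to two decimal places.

7.72%

Market risk premium = 8.72% − 1.64% = 7.08%.
Cost of equity via CAPM: Re = 1.64% + 1.54 × 7.08% = 12.5432%.
Total capital V = 167 + 36.5 + 166 = 369.5.
Equity: weight = 167/369.5 = 0.4520; cost = 12.5432%.
Preferred: weight = 36.5/369.5 = 0.0988; cost = 6%.
Debt: weight = 166/369.5 = 0.4493; after-tax cost = 4.5% × (1 − 28%) = 3.2400%.
WACC = 0.4520 × 12.5432% + 0.0988 × 6.0000% + 0.4493 × 3.2400% = 7.7173%.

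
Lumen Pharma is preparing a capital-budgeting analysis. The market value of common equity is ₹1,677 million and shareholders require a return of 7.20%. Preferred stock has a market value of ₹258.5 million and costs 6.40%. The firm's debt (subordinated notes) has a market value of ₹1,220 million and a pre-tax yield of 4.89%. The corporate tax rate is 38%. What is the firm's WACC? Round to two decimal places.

Total capital V = 1677 + 258.5 + 1220 = 3155.5.
Equity: weight = 1677/3155.5 = 0.5315; cost = 7.2%.
Preferred: weight = 258.5/3155.5 = 0.0819; cost = 6.4%.
Subordinated notes: weight = 1220/3155.5 = 0.3866; after-tax cost = 4.89% × (1 − 38%) = 3.0318%.
WACC = 0.5315 × 7.2000% + 0.0819 × 6.4000% + 0.3866 × 3.0318% = 5.5229%.

5.52%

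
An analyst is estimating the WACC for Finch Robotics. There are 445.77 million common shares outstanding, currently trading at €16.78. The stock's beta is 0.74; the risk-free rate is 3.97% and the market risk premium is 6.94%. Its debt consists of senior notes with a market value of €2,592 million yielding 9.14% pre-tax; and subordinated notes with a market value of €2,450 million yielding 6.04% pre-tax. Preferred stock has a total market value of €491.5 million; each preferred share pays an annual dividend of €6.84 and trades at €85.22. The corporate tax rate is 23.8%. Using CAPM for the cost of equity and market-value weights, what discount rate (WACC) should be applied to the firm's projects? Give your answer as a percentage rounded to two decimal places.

7.79%

Cost of equity via CAPM: Re = 3.97% + 0.74 × 6.94% = 9.1056%.
Cost of preferred: Rp = 6.84 / 85.22 = 8.0263%.
Market value of equity E = 16.78 × 445.77m = 7480.0206m.
Total capital V = 7480.0206 + 491.5 + 2592 + 2450 = 13013.5206.
Equity: weight = 7480.0206/13013.5206 = 0.5748; cost = 9.1056%.
Preferred: weight = 491.5/13013.5206 = 0.0378; cost = 8.0263%.
Senior notes: weight = 2592/13013.5206 = 0.1992; after-tax cost = 9.14% × (1 − 23.8%) = 6.9647%.
Subordinated notes: weight = 2450/13013.5206 = 0.1883; after-tax cost = 6.04% × (1 − 23.8%) = 4.6025%.
WACC = 0.5748 × 9.1056% + 0.0378 × 8.0263% + 0.1992 × 6.9647% + 0.1883 × 4.6025% = 7.7906%.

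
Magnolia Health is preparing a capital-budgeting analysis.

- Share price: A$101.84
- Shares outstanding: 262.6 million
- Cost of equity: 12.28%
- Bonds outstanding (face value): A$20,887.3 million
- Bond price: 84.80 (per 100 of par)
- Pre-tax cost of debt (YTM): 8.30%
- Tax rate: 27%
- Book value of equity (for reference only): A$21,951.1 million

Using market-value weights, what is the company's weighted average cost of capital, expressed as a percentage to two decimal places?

9.80%

Market value of equity E = 101.84 × 262.6m = 26743.184m. Market value of debt D = 20887.3m × 84.8/100 = 17712.4304m.
Total capital V = 26743.184 + 17712.4304 = 44455.6144.
Equity: weight = 26743.184/44455.6144 = 0.6016; cost = 12.28%.
Bonds outstanding: weight = 17712.4304/44455.6144 = 0.3984; after-tax cost = 8.3% × (1 − 27%) = 6.0590%.
WACC = 0.6016 × 12.2800% + 0.3984 × 6.0590% = 9.8014%.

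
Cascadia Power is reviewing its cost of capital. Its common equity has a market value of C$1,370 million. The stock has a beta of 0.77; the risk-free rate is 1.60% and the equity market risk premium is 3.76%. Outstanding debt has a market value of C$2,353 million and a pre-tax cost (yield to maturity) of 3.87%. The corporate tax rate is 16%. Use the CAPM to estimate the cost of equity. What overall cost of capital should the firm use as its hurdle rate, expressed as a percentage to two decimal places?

3.71%

Cost of equity via CAPM: Re = 1.6% + 0.77 × 3.76% = 4.4952%.
Total capital V = 1370 + 2353 = 3723.
Equity: weight = 1370/3723 = 0.3680; cost = 4.4952%.
Debt: weight = 2353/3723 = 0.6320; after-tax cost = 3.87% × (1 − 16%) = 3.2508%.
WACC = 0.3680 × 4.4952% + 0.6320 × 3.2508% = 3.7087%.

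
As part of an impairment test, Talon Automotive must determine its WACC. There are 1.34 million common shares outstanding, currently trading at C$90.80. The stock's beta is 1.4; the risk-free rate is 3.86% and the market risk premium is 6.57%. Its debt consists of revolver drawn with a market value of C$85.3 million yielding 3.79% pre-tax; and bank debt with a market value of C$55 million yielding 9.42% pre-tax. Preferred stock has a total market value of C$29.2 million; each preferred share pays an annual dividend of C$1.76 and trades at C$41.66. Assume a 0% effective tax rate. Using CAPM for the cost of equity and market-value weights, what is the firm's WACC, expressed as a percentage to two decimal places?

8.77%

Cost of equity via CAPM: Re = 3.86% + 1.4 × 6.57% = 13.0580%.
Cost of preferred: Rp = 1.76 / 41.66 = 4.2247%.
Market value of equity E = 90.8 × 1.34m = 121.672m.
Total capital V = 121.672 + 29.2 + 85.3 + 55 = 291.172.
Equity: weight = 121.672/291.172 = 0.4179; cost = 13.058%.
Preferred: weight = 29.2/291.172 = 0.1003; cost = 4.2247%.
Revolver drawn: weight = 85.3/291.172 = 0.2930; after-tax cost = 3.79% × (1 − 0%) = 3.7900%.
Bank debt: weight = 55/291.172 = 0.1889; after-tax cost = 9.42% × (1 − 0%) = 9.4200%.
WACC = 0.4179 × 13.0580% + 0.1003 × 4.2247% + 0.2930 × 3.7900% + 0.1889 × 9.4200% = 8.7699%.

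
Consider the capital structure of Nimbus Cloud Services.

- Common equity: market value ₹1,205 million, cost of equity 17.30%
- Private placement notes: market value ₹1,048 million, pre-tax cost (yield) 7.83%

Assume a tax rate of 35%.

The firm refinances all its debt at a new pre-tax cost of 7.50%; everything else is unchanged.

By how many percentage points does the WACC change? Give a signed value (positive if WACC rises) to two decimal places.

Current WACC:
Total capital V = 1205 + 1048 = 2253.
Equity: weight = 1205/2253 = 0.5348; cost = 17.3%.
Private placement notes: weight = 1048/2253 = 0.4652; after-tax cost = 7.83% × (1 − 35%) = 5.0895%.
WACC = 0.5348 × 17.3000% + 0.4652 × 5.0895% = 11.6202%.
After the change:
Total capital V = 1205 + 1048 = 2253.
Equity: weight = 1205/2253 = 0.5348; cost = 17.3%.
Private placement notes: weight = 1048/2253 = 0.4652; after-tax cost = 7.5% × (1 − 35%) = 4.8750%.
WACC = 0.5348 × 17.3000% + 0.4652 × 4.8750% = 11.5204%.
Change in WACC = 11.5204% − 11.6202% = -0.0998 pp.

-0.10 pp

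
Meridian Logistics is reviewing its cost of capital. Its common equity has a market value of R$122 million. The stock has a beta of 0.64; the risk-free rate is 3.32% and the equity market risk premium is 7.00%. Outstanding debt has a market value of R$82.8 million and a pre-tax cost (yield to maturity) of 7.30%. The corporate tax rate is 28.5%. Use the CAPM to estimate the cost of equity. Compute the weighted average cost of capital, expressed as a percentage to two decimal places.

Cost of equity via CAPM: Re = 3.32% + 0.64 × 7.0% = 7.8000%.
Total capital V = 122 + 82.8 = 204.8.
Equity: weight = 122/204.8 = 0.5957; cost = 7.8%.
Debt: weight = 82.8/204.8 = 0.4043; after-tax cost = 7.3% × (1 − 28.5%) = 5.2195%.
WACC = 0.5957 × 7.8000% + 0.4043 × 5.2195% = 6.7567%.

6.76%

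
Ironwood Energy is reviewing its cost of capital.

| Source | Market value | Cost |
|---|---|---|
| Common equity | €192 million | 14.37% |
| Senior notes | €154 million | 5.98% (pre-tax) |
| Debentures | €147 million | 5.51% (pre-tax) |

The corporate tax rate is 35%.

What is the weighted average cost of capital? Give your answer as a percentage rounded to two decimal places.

7.88%

Total capital V = 192 + 154 + 147 = 493.
Equity: weight = 192/493 = 0.3895; cost = 14.37%.
Senior notes: weight = 154/493 = 0.3124; after-tax cost = 5.98% × (1 − 35%) = 3.8870%.
Debentures: weight = 147/493 = 0.2982; after-tax cost = 5.51% × (1 − 35%) = 3.5815%.
WACC = 0.3895 × 14.3700% + 0.3124 × 3.8870% + 0.2982 × 3.5815% = 7.8785%.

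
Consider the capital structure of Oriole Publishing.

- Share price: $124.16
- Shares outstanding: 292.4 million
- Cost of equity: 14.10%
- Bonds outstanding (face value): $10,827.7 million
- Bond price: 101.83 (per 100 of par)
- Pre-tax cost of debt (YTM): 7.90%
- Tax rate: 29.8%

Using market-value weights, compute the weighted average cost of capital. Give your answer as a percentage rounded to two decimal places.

12.11%

Market value of equity E = 124.16 × 292.4m = 36304.384m. Market value of debt D = 10827.7m × 101.83/100 = 11025.84691m.
Total capital V = 36304.384 + 11025.84691 = 47330.23091.
Equity: weight = 36304.384/47330.23091 = 0.7670; cost = 14.1%.
Bonds outstanding: weight = 11025.84691/47330.23091 = 0.2330; after-tax cost = 7.9% × (1 − 29.8%) = 5.5458%.
WACC = 0.7670 × 14.1000% + 0.2330 × 5.5458% = 12.1073%.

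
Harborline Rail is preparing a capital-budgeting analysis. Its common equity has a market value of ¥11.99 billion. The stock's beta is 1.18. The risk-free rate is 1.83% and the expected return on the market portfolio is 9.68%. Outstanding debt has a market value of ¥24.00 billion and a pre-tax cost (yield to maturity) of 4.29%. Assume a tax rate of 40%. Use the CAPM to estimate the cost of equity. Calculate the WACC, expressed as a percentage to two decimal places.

5.41%

Market risk premium = 9.68% − 1.83% = 7.85%.
Cost of equity via CAPM: Re = 1.83% + 1.18 × 7.85% = 11.0930%.
Total capital V = 11.99 + 24 = 35.99.
Equity: weight = 11.99/35.99 = 0.3331; cost = 11.093%.
Debt: weight = 24/35.99 = 0.6669; after-tax cost = 4.29% × (1 − 40%) = 2.5740%.
WACC = 0.3331 × 11.0930% + 0.6669 × 2.5740% = 5.4121%.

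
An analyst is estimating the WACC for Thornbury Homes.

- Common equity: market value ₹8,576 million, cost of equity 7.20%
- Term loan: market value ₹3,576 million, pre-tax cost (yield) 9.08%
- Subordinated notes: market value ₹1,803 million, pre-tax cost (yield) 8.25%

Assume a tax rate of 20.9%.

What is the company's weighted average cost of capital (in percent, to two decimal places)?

Total capital V = 8576 + 3576 + 1803 = 13955.
Equity: weight = 8576/13955 = 0.6145; cost = 7.2%.
Term loan: weight = 3576/13955 = 0.2563; after-tax cost = 9.08% × (1 − 20.9%) = 7.1823%.
Subordinated notes: weight = 1803/13955 = 0.1292; after-tax cost = 8.25% × (1 − 20.9%) = 6.5258%.
WACC = 0.6145 × 7.2000% + 0.2563 × 7.1823% + 0.1292 × 6.5258% = 7.1083%.

7.11%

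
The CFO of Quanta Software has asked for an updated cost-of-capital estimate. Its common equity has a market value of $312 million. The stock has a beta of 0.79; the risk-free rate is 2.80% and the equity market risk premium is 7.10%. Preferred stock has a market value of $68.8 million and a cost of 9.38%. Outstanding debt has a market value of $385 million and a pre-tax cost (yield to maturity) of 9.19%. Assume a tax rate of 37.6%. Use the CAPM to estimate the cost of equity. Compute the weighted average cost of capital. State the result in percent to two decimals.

Cost of equity via CAPM: Re = 2.8% + 0.79 × 7.1% = 8.4090%.
Total capital V = 312 + 68.8 + 385 = 765.8.
Equity: weight = 312/765.8 = 0.4074; cost = 8.409%.
Preferred: weight = 68.8/765.8 = 0.0898; cost = 9.38%.
Debt: weight = 385/765.8 = 0.5027; after-tax cost = 9.19% × (1 − 37.6%) = 5.7346%.
WACC = 0.4074 × 8.4090% + 0.0898 × 9.3800% + 0.5027 × 5.7346% = 7.1517%.

7.15%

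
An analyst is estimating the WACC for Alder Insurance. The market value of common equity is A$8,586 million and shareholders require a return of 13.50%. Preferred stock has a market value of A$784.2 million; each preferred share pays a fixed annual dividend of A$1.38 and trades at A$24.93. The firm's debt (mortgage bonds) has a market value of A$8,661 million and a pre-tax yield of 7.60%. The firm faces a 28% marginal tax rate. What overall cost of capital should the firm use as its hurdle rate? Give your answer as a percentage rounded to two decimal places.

Cost of preferred: Rp = 1.38 / 24.93 = 5.5355%.
Total capital V = 8586 + 784.2 + 8661 = 18031.2.
Equity: weight = 8586/18031.2 = 0.4762; cost = 13.5%.
Preferred: weight = 784.2/18031.2 = 0.0435; cost = 5.5355%.
Mortgage bonds: weight = 8661/18031.2 = 0.4803; after-tax cost = 7.6% × (1 − 28%) = 5.4720%.
WACC = 0.4762 × 13.5000% + 0.0435 × 5.5355% + 0.4803 × 5.4720% = 9.2975%.

9.30%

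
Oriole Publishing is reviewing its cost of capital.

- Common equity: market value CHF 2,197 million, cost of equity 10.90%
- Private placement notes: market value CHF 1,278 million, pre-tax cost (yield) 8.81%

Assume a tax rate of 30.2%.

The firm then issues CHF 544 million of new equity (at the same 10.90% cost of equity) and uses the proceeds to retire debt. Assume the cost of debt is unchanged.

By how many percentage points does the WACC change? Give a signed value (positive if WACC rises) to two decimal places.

+0.74 pp

Current WACC:
Total capital V = 2197 + 1278 = 3475.
Equity: weight = 2197/3475 = 0.6322; cost = 10.9%.
Private placement notes: weight = 1278/3475 = 0.3678; after-tax cost = 8.81% × (1 − 30.2%) = 6.1494%.
WACC = 0.6322 × 10.9000% + 0.3678 × 6.1494% = 9.1529%.
After the change:
Total capital V = 2741 + 734 = 3475.
Equity: weight = 2741/3475 = 0.7888; cost = 10.9%.
Private placement notes: weight = 734/3475 = 0.2112; after-tax cost = 8.81% × (1 − 30.2%) = 6.1494%.
WACC = 0.7888 × 10.9000% + 0.2112 × 6.1494% = 9.8966%.
Change in WACC = 9.8966% − 9.1529% = 0.7437 pp.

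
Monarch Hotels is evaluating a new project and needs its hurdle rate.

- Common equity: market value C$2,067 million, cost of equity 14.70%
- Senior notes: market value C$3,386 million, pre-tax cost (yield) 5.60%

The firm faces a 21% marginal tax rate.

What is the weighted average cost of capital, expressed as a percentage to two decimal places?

Total capital V = 2067 + 3386 = 5453.
Equity: weight = 2067/5453 = 0.3791; cost = 14.7%.
Senior notes: weight = 3386/5453 = 0.6209; after-tax cost = 5.6% × (1 − 21%) = 4.4240%.
WACC = 0.3791 × 14.7000% + 0.6209 × 4.4240% = 8.3192%.

8.32%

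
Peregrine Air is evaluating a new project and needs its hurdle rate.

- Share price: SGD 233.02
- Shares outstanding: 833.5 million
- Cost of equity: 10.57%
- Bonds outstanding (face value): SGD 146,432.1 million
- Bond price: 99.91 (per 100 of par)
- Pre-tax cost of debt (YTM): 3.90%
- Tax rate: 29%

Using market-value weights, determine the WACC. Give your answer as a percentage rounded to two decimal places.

7.22%

Market value of equity E = 233.02 × 833.5m = 194222.17m. Market value of debt D = 146432.1m × 99.91/100 = 146300.31111m.
Total capital V = 194222.17 + 146300.31111 = 340522.48111.
Equity: weight = 194222.17/340522.48111 = 0.5704; cost = 10.57%.
Bonds outstanding: weight = 146300.31111/340522.48111 = 0.4296; after-tax cost = 3.9% × (1 − 29%) = 2.7690%.
WACC = 0.5704 × 10.5700% + 0.4296 × 2.7690% = 7.2184%.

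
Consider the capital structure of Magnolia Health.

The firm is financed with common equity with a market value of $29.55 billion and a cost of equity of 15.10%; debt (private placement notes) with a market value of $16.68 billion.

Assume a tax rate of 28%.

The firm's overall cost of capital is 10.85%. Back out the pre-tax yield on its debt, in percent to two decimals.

4.61%

Total capital V = 29.55 + 16.68 = 46.23.
Equity weight = 29.55/46.23 = 0.6392.
Private placement notes weight = 16.68/46.23 = 0.3608.
Equity contribution = 0.6392 × 15.1% = 9.6518%.
Remaining for debt = 10.85% − 9.6518% = 1.1982%.
Rd × (1 − 28%) × 0.3608 = 1.1982%  ⇒  Rd = 4.6122%.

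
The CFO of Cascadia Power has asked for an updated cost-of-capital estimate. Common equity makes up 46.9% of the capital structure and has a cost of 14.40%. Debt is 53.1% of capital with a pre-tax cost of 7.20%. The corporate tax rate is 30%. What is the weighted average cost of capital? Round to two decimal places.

9.43%

After-tax cost of debt = 7.2% × (1 − 30%) = 5.0400%.
WACC = 0.469 × 14.4000% + 0.531 × 5.0400% = 9.4298%.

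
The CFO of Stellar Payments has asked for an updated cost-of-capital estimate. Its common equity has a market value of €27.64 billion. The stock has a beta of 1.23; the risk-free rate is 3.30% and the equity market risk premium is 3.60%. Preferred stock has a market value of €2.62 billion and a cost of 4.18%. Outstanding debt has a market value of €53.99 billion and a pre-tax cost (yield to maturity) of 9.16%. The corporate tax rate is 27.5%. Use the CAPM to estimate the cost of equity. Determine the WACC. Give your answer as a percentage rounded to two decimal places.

Cost of equity via CAPM: Re = 3.3% + 1.23 × 3.6% = 7.7280%.
Total capital V = 27.64 + 2.62 + 53.99 = 84.25.
Equity: weight = 27.64/84.25 = 0.3281; cost = 7.728%.
Preferred: weight = 2.62/84.25 = 0.0311; cost = 4.18%.
Debt: weight = 53.99/84.25 = 0.6408; after-tax cost = 9.16% × (1 − 27.5%) = 6.6410%.
WACC = 0.3281 × 7.7280% + 0.0311 × 4.1800% + 0.6408 × 6.6410% = 6.9211%.

6.92%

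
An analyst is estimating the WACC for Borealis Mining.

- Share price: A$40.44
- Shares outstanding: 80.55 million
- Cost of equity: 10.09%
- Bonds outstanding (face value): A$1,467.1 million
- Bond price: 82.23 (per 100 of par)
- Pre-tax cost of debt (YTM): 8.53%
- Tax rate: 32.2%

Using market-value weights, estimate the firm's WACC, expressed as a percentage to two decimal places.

8.93%

Market value of equity E = 40.44 × 80.55m = 3257.442m. Market value of debt D = 1467.1m × 82.23/100 = 1206.39633m.
Total capital V = 3257.442 + 1206.39633 = 4463.83833.
Equity: weight = 3257.442/4463.83833 = 0.7297; cost = 10.09%.
Bonds outstanding: weight = 1206.39633/4463.83833 = 0.2703; after-tax cost = 8.53% × (1 − 32.2%) = 5.7833%.
WACC = 0.7297 × 10.0900% + 0.2703 × 5.7833% = 8.9261%.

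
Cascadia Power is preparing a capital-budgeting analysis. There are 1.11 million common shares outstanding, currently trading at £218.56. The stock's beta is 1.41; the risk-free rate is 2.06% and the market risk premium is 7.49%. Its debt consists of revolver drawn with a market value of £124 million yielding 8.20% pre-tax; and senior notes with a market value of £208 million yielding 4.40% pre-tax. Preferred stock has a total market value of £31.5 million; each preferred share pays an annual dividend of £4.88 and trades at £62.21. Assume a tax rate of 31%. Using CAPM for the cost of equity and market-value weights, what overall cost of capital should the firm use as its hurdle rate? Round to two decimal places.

Cost of equity via CAPM: Re = 2.06% + 1.41 × 7.49% = 12.6209%.
Cost of preferred: Rp = 4.88 / 62.21 = 7.8444%.
Market value of equity E = 218.56 × 1.11m = 242.6016m.
Total capital V = 242.6016 + 31.5 + 124 + 208 = 606.1016.
Equity: weight = 242.6016/606.1016 = 0.4003; cost = 12.6209%.
Preferred: weight = 31.5/606.1016 = 0.0520; cost = 7.8444%.
Revolver drawn: weight = 124/606.1016 = 0.2046; after-tax cost = 8.2% × (1 − 31%) = 5.6580%.
Senior notes: weight = 208/606.1016 = 0.3432; after-tax cost = 4.4% × (1 − 31%) = 3.0360%.
WACC = 0.4003 × 12.6209% + 0.0520 × 7.8444% + 0.2046 × 5.6580% + 0.3432 × 3.0360% = 7.6588%.

7.66%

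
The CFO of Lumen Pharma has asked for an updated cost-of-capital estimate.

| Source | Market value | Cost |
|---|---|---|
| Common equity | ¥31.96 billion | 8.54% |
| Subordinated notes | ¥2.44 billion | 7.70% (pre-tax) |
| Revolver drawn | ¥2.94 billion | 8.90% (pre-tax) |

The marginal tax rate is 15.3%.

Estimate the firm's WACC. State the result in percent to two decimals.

8.33%

Total capital V = 31.96 + 2.44 + 2.94 = 37.34.
Equity: weight = 31.96/37.34 = 0.8559; cost = 8.54%.
Subordinated notes: weight = 2.44/37.34 = 0.0653; after-tax cost = 7.7% × (1 − 15.3%) = 6.5219%.
Revolver drawn: weight = 2.94/37.34 = 0.0787; after-tax cost = 8.9% × (1 − 15.3%) = 7.5383%.
WACC = 0.8559 × 8.5400% + 0.0653 × 6.5219% + 0.0787 × 7.5383% = 8.3293%.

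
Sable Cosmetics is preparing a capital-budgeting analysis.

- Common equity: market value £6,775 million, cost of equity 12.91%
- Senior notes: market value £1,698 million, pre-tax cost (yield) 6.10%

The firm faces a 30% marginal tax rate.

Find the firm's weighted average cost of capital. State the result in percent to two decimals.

11.18%

Total capital V = 6775 + 1698 = 8473.
Equity: weight = 6775/8473 = 0.7996; cost = 12.91%.
Senior notes: weight = 1698/8473 = 0.2004; after-tax cost = 6.1% × (1 − 30%) = 4.2700%.
WACC = 0.7996 × 12.9100% + 0.2004 × 4.2700% = 11.1785%.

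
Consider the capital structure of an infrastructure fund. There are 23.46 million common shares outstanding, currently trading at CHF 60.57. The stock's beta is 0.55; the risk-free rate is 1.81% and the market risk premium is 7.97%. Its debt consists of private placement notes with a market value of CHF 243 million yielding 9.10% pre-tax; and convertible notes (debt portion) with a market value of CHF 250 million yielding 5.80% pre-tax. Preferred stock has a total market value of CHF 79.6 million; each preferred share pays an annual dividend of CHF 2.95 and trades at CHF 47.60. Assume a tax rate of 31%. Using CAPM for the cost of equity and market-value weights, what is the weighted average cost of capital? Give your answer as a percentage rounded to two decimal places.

5.93%

Cost of equity via CAPM: Re = 1.81% + 0.55 × 7.97% = 6.1935%.
Cost of preferred: Rp = 2.95 / 47.6 = 6.1975%.
Market value of equity E = 60.57 × 23.46m = 1420.9722m.
Total capital V = 1420.9722 + 79.6 + 243 + 250 = 1993.5722.
Equity: weight = 1420.9722/1993.5722 = 0.7128; cost = 6.1935%.
Preferred: weight = 79.6/1993.5722 = 0.0399; cost = 6.1975%.
Private placement notes: weight = 243/1993.5722 = 0.1219; after-tax cost = 9.1% × (1 − 31%) = 6.2790%.
Convertible notes (debt portion): weight = 250/1993.5722 = 0.1254; after-tax cost = 5.8% × (1 − 31%) = 4.0020%.
WACC = 0.7128 × 6.1935% + 0.0399 × 6.1975% + 0.1219 × 6.2790% + 0.1254 × 4.0020% = 5.9293%.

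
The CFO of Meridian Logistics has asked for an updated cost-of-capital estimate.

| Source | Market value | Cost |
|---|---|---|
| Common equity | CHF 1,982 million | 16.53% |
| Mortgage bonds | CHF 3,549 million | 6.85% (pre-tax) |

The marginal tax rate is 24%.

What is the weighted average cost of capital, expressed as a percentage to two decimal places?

Total capital V = 1982 + 3549 = 5531.
Equity: weight = 1982/5531 = 0.3583; cost = 16.53%.
Mortgage bonds: weight = 3549/5531 = 0.6417; after-tax cost = 6.85% × (1 − 24%) = 5.2060%.
WACC = 0.3583 × 16.5300% + 0.6417 × 5.2060% = 9.2639%.

9.26%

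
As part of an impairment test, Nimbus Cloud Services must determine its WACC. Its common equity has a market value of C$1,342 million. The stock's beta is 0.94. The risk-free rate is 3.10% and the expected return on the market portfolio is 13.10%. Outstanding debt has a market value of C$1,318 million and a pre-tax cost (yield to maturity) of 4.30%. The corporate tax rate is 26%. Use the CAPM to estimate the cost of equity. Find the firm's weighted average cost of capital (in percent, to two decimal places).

Market risk premium = 13.1% − 3.1% = 10.0%.
Cost of equity via CAPM: Re = 3.1% + 0.94 × 10.0% = 12.5000%.
Total capital V = 1342 + 1318 = 2660.
Equity: weight = 1342/2660 = 0.5045; cost = 12.5%.
Debt: weight = 1318/2660 = 0.4955; after-tax cost = 4.3% × (1 − 26%) = 3.1820%.
WACC = 0.5045 × 12.5000% + 0.4955 × 3.1820% = 7.8830%.

7.88%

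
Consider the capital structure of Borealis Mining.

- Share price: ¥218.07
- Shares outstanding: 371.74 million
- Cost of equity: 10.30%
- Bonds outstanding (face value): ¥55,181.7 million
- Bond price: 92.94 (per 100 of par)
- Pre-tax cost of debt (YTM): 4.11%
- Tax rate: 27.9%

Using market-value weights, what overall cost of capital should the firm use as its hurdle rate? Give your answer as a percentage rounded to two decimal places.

7.46%

Market value of equity E = 218.07 × 371.74m = 81065.3418m. Market value of debt D = 55181.7m × 92.94/100 = 51285.87198m.
Total capital V = 81065.3418 + 51285.87198 = 132351.21378.
Equity: weight = 81065.3418/132351.21378 = 0.6125; cost = 10.3%.
Bonds outstanding: weight = 51285.87198/132351.21378 = 0.3875; after-tax cost = 4.11% × (1 − 27.9%) = 2.9633%.
WACC = 0.6125 × 10.3000% + 0.3875 × 2.9633% = 7.4570%.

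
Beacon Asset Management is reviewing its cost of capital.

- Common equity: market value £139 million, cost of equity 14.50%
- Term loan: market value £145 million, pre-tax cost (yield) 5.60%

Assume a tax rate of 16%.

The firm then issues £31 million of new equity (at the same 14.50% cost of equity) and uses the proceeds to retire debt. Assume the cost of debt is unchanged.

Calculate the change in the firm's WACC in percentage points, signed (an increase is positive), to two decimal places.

Current WACC:
Total capital V = 139 + 145 = 284.
Equity: weight = 139/284 = 0.4894; cost = 14.5%.
Term loan: weight = 145/284 = 0.5106; after-tax cost = 5.6% × (1 − 16%) = 4.7040%.
WACC = 0.4894 × 14.5000% + 0.5106 × 4.7040% = 9.4985%.
After the change:
Total capital V = 170 + 114 = 284.
Equity: weight = 170/284 = 0.5986; cost = 14.5%.
Term loan: weight = 114/284 = 0.4014; after-tax cost = 5.6% × (1 − 16%) = 4.7040%.
WACC = 0.5986 × 14.5000% + 0.4014 × 4.7040% = 10.5678%.
Change in WACC = 10.5678% − 9.4985% = 1.0693 pp.

+1.07 pp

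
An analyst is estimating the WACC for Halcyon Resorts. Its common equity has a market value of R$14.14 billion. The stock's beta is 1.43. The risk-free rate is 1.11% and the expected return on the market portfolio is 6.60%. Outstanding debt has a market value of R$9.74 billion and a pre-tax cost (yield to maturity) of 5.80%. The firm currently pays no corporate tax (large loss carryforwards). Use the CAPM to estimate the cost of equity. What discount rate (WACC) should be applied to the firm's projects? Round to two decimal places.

7.67%

Market risk premium = 6.6% − 1.11% = 5.49%.
Cost of equity via CAPM: Re = 1.11% + 1.43 × 5.49% = 8.9607%.
Total capital V = 14.14 + 9.74 = 23.88.
Equity: weight = 14.14/23.88 = 0.5921; cost = 8.9607%.
Debt: weight = 9.74/23.88 = 0.4079; after-tax cost = 5.8% × (1 − 0%) = 5.8000%.
WACC = 0.5921 × 8.9607% + 0.4079 × 5.8000% = 7.6715%.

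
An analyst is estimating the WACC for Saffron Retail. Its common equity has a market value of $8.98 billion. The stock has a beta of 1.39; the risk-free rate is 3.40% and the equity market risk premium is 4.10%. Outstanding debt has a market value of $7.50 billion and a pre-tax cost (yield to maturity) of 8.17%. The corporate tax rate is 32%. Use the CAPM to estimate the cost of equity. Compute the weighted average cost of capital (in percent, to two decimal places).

7.49%

Cost of equity via CAPM: Re = 3.4% + 1.39 × 4.1% = 9.0990%.
Total capital V = 8.98 + 7.5 = 16.48.
Equity: weight = 8.98/16.48 = 0.5449; cost = 9.099%.
Debt: weight = 7.5/16.48 = 0.4551; after-tax cost = 8.17% × (1 − 32%) = 5.5556%.
WACC = 0.5449 × 9.0990% + 0.4551 × 5.5556% = 7.4864%.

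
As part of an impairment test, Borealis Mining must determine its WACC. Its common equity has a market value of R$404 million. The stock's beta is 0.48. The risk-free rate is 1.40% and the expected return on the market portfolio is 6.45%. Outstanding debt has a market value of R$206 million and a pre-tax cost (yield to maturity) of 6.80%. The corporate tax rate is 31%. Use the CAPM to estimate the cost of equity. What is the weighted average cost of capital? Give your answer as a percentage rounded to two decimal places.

4.12%

Market risk premium = 6.45% − 1.4% = 5.05%.
Cost of equity via CAPM: Re = 1.4% + 0.48 × 5.05% = 3.8240%.
Total capital V = 404 + 206 = 610.
Equity: weight = 404/610 = 0.6623; cost = 3.824%.
Debt: weight = 206/610 = 0.3377; after-tax cost = 6.8% × (1 − 31%) = 4.6920%.
WACC = 0.6623 × 3.8240% + 0.3377 × 4.6920% = 4.1171%.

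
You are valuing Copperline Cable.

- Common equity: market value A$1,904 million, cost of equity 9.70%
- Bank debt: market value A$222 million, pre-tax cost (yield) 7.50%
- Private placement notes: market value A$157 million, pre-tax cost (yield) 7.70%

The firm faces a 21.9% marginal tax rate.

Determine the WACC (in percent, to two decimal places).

Total capital V = 1904 + 222 + 157 = 2283.
Equity: weight = 1904/2283 = 0.8340; cost = 9.7%.
Bank debt: weight = 222/2283 = 0.0972; after-tax cost = 7.5% × (1 − 21.9%) = 5.8575%.
Private placement notes: weight = 157/2283 = 0.0688; after-tax cost = 7.7% × (1 − 21.9%) = 6.0137%.
WACC = 0.8340 × 9.7000% + 0.0972 × 5.8575% + 0.0688 × 6.0137% = 9.0728%.

9.07%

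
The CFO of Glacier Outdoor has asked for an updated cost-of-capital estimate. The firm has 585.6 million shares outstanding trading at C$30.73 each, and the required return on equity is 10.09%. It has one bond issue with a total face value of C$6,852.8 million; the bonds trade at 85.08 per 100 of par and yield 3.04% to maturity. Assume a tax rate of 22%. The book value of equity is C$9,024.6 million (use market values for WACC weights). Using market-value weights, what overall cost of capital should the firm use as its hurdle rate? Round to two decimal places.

8.20%

Market value of equity E = 30.73 × 585.6m = 17995.488m. Market value of debt D = 6852.8m × 85.08/100 = 5830.36224m.
Total capital V = 17995.488 + 5830.36224 = 23825.85024.
Equity: weight = 17995.488/23825.85024 = 0.7553; cost = 10.09%.
Bonds outstanding: weight = 5830.36224/23825.85024 = 0.2447; after-tax cost = 3.04% × (1 − 22%) = 2.3712%.
WACC = 0.7553 × 10.0900% + 0.2447 × 2.3712% = 8.2012%.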